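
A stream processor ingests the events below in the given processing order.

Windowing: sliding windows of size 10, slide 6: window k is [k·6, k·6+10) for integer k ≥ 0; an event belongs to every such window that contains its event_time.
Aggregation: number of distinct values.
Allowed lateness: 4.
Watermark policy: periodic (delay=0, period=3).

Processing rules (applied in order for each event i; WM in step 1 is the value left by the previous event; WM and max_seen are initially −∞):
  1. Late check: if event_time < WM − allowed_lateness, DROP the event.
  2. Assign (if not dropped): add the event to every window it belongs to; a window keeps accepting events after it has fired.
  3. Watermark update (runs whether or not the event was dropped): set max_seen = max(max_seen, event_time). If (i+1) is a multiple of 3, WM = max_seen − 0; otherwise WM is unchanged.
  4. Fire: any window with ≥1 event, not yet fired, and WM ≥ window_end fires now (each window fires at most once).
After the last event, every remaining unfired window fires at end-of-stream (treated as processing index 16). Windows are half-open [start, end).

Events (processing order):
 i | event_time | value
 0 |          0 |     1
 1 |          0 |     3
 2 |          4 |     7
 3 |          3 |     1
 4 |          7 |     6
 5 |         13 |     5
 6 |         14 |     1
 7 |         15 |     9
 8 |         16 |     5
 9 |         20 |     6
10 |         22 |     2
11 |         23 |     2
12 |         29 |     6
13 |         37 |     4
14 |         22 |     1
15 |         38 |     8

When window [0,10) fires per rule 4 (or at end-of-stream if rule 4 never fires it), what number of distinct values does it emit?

4

i=0 t=0 v=1: → [0,10); WM=−∞
i=1 t=0 v=3: → [0,10); WM=−∞
i=2 t=4 v=7: → [0,10); WM=4
i=3 t=3 v=1: → [0,10); WM=4
i=4 t=7 v=6: → [6,16),[0,10); WM=4
i=5 t=13 v=5: → [12,22),[6,16); WM=13; [0,10) fires=4
i=6 t=14 v=1: → [12,22),[6,16); WM=13
i=7 t=15 v=9: → [12,22),[6,16); WM=13
i=8 t=16 v=5: → [12,22); WM=16; [6,16) fires=4
i=9 t=20 v=6: → [18,28),[12,22); WM=16
i=10 t=22 v=2: → [18,28); WM=16
i=11 t=23 v=2: → [18,28); WM=23; [12,22) fires=4
i=12 t=29 v=6: → [24,34); WM=23
i=13 t=37 v=4: → [36,46),[30,40); WM=23
i=14 t=22 v=1: → [18,28); WM=37; [18,28) fires=3 [24,34) fires=1
i=15 t=38 v=8: → [36,46),[30,40); WM=37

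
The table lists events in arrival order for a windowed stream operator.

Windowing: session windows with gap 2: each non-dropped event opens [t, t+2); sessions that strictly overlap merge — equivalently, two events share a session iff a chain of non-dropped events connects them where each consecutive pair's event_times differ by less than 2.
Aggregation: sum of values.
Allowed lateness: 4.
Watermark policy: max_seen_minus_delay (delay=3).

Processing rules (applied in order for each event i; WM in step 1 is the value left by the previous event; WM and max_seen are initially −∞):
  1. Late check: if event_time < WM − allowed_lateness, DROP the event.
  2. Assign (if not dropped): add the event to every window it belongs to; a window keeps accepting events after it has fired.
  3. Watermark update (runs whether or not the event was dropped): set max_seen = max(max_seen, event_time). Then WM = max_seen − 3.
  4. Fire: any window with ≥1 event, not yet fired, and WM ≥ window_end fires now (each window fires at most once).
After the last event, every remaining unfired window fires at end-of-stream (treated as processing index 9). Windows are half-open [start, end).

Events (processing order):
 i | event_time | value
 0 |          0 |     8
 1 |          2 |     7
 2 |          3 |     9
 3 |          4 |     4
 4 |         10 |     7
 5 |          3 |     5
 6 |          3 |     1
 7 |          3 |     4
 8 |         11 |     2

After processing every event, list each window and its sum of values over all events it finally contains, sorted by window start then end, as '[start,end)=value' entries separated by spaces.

i=0 t=0 v=8: → [0,2); WM=-3
i=1 t=2 v=7: → [2,4); WM=-1
i=2 t=3 v=9: → [2,5); WM=0
i=3 t=4 v=4: → [2,6); WM=1
i=4 t=10 v=7: → [10,12); WM=7
i=5 t=3 v=5: → [2,6); WM=7
i=6 t=3 v=1: → [2,6); WM=7
i=7 t=3 v=4: → [2,6); WM=7
i=8 t=11 v=2: → [10,13); WM=8

[0,2)=8 [2,6)=30 [10,13)=9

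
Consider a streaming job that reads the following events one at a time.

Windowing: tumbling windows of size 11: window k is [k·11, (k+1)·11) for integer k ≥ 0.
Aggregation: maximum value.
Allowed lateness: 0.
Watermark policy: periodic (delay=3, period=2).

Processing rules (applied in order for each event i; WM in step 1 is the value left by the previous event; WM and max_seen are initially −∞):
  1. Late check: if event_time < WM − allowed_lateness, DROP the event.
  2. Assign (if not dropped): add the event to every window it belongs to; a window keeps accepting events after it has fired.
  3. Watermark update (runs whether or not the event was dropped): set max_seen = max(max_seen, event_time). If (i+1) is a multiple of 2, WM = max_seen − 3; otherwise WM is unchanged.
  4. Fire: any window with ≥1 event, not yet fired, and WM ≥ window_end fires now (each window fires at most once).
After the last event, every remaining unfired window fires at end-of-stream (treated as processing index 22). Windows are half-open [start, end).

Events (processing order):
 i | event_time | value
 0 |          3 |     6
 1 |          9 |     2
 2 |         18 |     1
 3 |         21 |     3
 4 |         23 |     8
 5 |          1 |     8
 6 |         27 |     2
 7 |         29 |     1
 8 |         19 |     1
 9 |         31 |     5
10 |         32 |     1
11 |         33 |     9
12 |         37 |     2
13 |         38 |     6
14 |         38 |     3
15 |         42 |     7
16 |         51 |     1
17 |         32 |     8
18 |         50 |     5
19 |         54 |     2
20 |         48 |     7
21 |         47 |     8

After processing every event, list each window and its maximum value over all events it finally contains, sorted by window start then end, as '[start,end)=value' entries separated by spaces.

i=0 t=3 v=6: → [0,11); WM=−∞
i=1 t=9 v=2: → [0,11); WM=6
i=2 t=18 v=1: → [11,22); WM=6
i=3 t=21 v=3: → [11,22); WM=18; [0,11) fires=6
i=4 t=23 v=8: → [22,33); WM=18
i=5 t=1 v=8: DROP (t<18-0); WM=20
i=6 t=27 v=2: → [22,33); WM=20
i=7 t=29 v=1: → [22,33); WM=26; [11,22) fires=3
i=8 t=19 v=1: DROP (t<26-0); WM=26
i=9 t=31 v=5: → [22,33); WM=28
i=10 t=32 v=1: → [22,33); WM=28
i=11 t=33 v=9: → [33,44); WM=30
i=12 t=37 v=2: → [33,44); WM=30
i=13 t=38 v=6: → [33,44); WM=35; [22,33) fires=8
i=14 t=38 v=3: → [33,44); WM=35
i=15 t=42 v=7: → [33,44); WM=39
i=16 t=51 v=1: → [44,55); WM=39
i=17 t=32 v=8: DROP (t<39-0); WM=48; [33,44) fires=9
i=18 t=50 v=5: → [44,55); WM=48
i=19 t=54 v=2: → [44,55); WM=51
i=20 t=48 v=7: DROP (t<51-0); WM=51
i=21 t=47 v=8: DROP (t<51-0); WM=51

[0,11)=6 [11,22)=3 [22,33)=8 [33,44)=9 [44,55)=5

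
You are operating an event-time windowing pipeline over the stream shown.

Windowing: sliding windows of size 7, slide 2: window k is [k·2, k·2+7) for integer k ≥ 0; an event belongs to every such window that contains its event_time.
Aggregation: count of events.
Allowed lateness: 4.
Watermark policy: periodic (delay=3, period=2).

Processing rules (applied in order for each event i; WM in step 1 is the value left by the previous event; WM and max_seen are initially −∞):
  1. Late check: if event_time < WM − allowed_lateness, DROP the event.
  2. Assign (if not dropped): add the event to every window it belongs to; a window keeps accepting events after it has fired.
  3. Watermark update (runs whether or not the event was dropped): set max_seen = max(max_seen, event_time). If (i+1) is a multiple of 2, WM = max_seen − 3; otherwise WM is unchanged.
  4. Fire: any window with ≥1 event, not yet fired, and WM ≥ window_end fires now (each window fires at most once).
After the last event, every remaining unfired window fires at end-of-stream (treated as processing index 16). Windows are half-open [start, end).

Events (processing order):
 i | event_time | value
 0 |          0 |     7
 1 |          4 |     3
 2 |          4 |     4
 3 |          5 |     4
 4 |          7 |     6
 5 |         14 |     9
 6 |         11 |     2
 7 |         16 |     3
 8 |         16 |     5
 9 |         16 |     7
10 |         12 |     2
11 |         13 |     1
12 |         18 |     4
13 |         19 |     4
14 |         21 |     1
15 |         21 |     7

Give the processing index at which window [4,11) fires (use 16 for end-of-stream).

i=0 t=0 v=7: → [0,7); WM=−∞
i=1 t=4 v=3: → [4,11),[2,9),[0,7); WM=1
i=2 t=4 v=4: → [4,11),[2,9),[0,7); WM=1
i=3 t=5 v=4: → [4,11),[2,9),[0,7); WM=2
i=4 t=7 v=6: → [6,13),[4,11),[2,9); WM=2
i=5 t=14 v=9: → [14,21),[12,19),[10,17),[8,15); WM=11; [0,7) fires=4 [2,9) fires=4 [4,11) fires=4
i=6 t=11 v=2: → [10,17),[8,15),[6,13); WM=11
i=7 t=16 v=3: → [16,23),[14,21),[12,19),[10,17); WM=13; [6,13) fires=2
i=8 t=16 v=5: → [16,23),[14,21),[12,19),[10,17); WM=13
i=9 t=16 v=7: → [16,23),[14,21),[12,19),[10,17); WM=13
i=10 t=12 v=2: → [12,19),[10,17),[8,15),[6,13); WM=13
i=11 t=13 v=1: → [12,19),[10,17),[8,15); WM=13
i=12 t=18 v=4: → [18,25),[16,23),[14,21),[12,19); WM=13
i=13 t=19 v=4: → [18,25),[16,23),[14,21); WM=16; [8,15) fires=4
i=14 t=21 v=1: → [20,27),[18,25),[16,23); WM=16
i=15 t=21 v=7: → [20,27),[18,25),[16,23); WM=18; [10,17) fires=7

5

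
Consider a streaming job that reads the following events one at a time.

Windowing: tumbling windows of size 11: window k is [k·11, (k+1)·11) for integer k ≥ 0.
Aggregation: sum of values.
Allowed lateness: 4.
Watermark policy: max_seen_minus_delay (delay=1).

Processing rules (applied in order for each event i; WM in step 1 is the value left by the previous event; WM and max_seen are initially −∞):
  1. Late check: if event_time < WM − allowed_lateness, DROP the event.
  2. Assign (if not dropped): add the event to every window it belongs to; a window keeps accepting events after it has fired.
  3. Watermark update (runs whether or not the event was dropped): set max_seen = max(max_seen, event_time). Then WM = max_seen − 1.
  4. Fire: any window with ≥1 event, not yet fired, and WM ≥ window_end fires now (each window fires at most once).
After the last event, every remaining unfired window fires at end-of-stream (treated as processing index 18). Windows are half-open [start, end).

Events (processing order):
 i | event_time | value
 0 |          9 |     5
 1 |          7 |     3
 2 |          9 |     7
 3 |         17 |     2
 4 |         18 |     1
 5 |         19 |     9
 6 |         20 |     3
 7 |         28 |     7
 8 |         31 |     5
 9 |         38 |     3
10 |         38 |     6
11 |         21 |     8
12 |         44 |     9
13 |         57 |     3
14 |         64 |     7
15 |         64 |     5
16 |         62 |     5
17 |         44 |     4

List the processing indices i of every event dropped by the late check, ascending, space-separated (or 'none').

i=0 t=9 v=5: → [0,11); WM=8
i=1 t=7 v=3: → [0,11); WM=8
i=2 t=9 v=7: → [0,11); WM=8
i=3 t=17 v=2: → [11,22); WM=16; [0,11) fires=15
i=4 t=18 v=1: → [11,22); WM=17
i=5 t=19 v=9: → [11,22); WM=18
i=6 t=20 v=3: → [11,22); WM=19
i=7 t=28 v=7: → [22,33); WM=27; [11,22) fires=15
i=8 t=31 v=5: → [22,33); WM=30
i=9 t=38 v=3: → [33,44); WM=37; [22,33) fires=12
i=10 t=38 v=6: → [33,44); WM=37
i=11 t=21 v=8: DROP (t<37-4); WM=37
i=12 t=44 v=9: → [44,55); WM=43
i=13 t=57 v=3: → [55,66); WM=56; [33,44) fires=9 [44,55) fires=9
i=14 t=64 v=7: → [55,66); WM=63
i=15 t=64 v=5: → [55,66); WM=63
i=16 t=62 v=5: → [55,66); WM=63
i=17 t=44 v=4: DROP (t<63-4); WM=63

11 17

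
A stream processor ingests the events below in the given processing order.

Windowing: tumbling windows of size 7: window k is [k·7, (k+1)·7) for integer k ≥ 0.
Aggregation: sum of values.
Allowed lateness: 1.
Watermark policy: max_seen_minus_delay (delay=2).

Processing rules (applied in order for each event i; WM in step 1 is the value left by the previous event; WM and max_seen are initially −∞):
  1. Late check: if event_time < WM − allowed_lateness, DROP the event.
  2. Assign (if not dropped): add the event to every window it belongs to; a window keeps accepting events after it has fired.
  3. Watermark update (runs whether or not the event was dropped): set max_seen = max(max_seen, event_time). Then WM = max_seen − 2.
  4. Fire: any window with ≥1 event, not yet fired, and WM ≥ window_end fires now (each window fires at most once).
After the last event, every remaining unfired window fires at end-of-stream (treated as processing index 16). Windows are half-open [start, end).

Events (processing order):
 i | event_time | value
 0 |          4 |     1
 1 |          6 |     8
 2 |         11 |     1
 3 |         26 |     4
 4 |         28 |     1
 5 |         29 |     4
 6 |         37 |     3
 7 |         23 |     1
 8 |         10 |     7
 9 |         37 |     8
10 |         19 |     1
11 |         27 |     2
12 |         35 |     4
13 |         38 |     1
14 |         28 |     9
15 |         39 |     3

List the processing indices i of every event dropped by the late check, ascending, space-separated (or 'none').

i=0 t=4 v=1: → [0,7); WM=2
i=1 t=6 v=8: → [0,7); WM=4
i=2 t=11 v=1: → [7,14); WM=9; [0,7) fires=9
i=3 t=26 v=4: → [21,28); WM=24; [7,14) fires=1
i=4 t=28 v=1: → [28,35); WM=26
i=5 t=29 v=4: → [28,35); WM=27
i=6 t=37 v=3: → [35,42); WM=35; [21,28) fires=4 [28,35) fires=5
i=7 t=23 v=1: DROP (t<35-1); WM=35
i=8 t=10 v=7: DROP (t<35-1); WM=35
i=9 t=37 v=8: → [35,42); WM=35
i=10 t=19 v=1: DROP (t<35-1); WM=35
i=11 t=27 v=2: DROP (t<35-1); WM=35
i=12 t=35 v=4: → [35,42); WM=35
i=13 t=38 v=1: → [35,42); WM=36
i=14 t=28 v=9: DROP (t<36-1); WM=36
i=15 t=39 v=3: → [35,42); WM=37

7 8 10 11 14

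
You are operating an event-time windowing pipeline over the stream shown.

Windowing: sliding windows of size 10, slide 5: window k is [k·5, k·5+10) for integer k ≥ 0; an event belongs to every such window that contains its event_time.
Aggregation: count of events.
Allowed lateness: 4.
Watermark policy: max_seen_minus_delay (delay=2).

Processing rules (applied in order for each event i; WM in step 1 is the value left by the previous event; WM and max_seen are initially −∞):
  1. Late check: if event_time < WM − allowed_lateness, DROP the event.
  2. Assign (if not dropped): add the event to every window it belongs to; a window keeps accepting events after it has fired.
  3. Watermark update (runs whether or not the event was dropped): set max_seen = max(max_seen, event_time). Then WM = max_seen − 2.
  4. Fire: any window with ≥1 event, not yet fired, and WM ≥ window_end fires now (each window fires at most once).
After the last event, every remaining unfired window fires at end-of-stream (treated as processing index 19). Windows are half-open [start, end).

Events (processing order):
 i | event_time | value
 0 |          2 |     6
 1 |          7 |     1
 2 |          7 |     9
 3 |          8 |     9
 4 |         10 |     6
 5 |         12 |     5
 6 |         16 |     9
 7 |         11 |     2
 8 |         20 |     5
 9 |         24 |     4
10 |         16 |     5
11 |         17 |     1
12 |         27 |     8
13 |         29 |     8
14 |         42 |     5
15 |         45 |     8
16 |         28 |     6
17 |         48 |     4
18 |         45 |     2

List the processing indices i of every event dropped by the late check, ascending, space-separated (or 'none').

10 11 16

i=0 t=2 v=6: → [0,10); WM=0
i=1 t=7 v=1: → [5,15),[0,10); WM=5
i=2 t=7 v=9: → [5,15),[0,10); WM=5
i=3 t=8 v=9: → [5,15),[0,10); WM=6
i=4 t=10 v=6: → [10,20),[5,15); WM=8
i=5 t=12 v=5: → [10,20),[5,15); WM=10; [0,10) fires=4
i=6 t=16 v=9: → [15,25),[10,20); WM=14
i=7 t=11 v=2: → [10,20),[5,15); WM=14
i=8 t=20 v=5: → [20,30),[15,25); WM=18; [5,15) fires=6
i=9 t=24 v=4: → [20,30),[15,25); WM=22; [10,20) fires=4
i=10 t=16 v=5: DROP (t<22-4); WM=22
i=11 t=17 v=1: DROP (t<22-4); WM=22
i=12 t=27 v=8: → [25,35),[20,30); WM=25; [15,25) fires=3
i=13 t=29 v=8: → [25,35),[20,30); WM=27
i=14 t=42 v=5: → [40,50),[35,45); WM=40; [20,30) fires=4 [25,35) fires=2
i=15 t=45 v=8: → [45,55),[40,50); WM=43
i=16 t=28 v=6: DROP (t<43-4); WM=43
i=17 t=48 v=4: → [45,55),[40,50); WM=46; [35,45) fires=1
i=18 t=45 v=2: → [45,55),[40,50); WM=46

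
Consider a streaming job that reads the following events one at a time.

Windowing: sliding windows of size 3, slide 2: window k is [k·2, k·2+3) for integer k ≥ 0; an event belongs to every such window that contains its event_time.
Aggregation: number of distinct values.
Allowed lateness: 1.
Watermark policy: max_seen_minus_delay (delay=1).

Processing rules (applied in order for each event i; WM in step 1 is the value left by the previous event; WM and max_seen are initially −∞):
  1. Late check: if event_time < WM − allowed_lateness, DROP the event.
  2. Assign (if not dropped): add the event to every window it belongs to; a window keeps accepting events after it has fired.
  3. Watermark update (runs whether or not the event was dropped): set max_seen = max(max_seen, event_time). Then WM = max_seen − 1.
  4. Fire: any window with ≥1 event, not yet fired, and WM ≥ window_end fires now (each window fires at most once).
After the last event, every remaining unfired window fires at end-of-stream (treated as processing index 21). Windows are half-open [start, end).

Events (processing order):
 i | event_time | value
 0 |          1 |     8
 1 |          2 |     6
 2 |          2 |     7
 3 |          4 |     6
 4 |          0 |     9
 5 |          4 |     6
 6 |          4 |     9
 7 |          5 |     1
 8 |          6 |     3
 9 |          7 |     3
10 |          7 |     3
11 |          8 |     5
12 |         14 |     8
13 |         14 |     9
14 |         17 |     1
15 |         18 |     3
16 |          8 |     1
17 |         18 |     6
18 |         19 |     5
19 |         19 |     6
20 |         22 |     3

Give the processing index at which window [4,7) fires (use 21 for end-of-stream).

11

i=0 t=1 v=8: → [0,3); WM=0
i=1 t=2 v=6: → [2,5),[0,3); WM=1
i=2 t=2 v=7: → [2,5),[0,3); WM=1
i=3 t=4 v=6: → [4,7),[2,5); WM=3; [0,3) fires=3
i=4 t=0 v=9: DROP (t<3-1); WM=3
i=5 t=4 v=6: → [4,7),[2,5); WM=3
i=6 t=4 v=9: → [4,7),[2,5); WM=3
i=7 t=5 v=1: → [4,7); WM=4
i=8 t=6 v=3: → [6,9),[4,7); WM=5; [2,5) fires=3
i=9 t=7 v=3: → [6,9); WM=6
i=10 t=7 v=3: → [6,9); WM=6
i=11 t=8 v=5: → [8,11),[6,9); WM=7; [4,7) fires=4
i=12 t=14 v=8: → [14,17),[12,15); WM=13; [6,9) fires=2 [8,11) fires=1
i=13 t=14 v=9: → [14,17),[12,15); WM=13
i=14 t=17 v=1: → [16,19); WM=16; [12,15) fires=2
i=15 t=18 v=3: → [18,21),[16,19); WM=17; [14,17) fires=2
i=16 t=8 v=1: DROP (t<17-1); WM=17
i=17 t=18 v=6: → [18,21),[16,19); WM=17
i=18 t=19 v=5: → [18,21); WM=18
i=19 t=19 v=6: → [18,21); WM=18
i=20 t=22 v=3: → [22,25),[20,23); WM=21; [16,19) fires=3 [18,21) fires=3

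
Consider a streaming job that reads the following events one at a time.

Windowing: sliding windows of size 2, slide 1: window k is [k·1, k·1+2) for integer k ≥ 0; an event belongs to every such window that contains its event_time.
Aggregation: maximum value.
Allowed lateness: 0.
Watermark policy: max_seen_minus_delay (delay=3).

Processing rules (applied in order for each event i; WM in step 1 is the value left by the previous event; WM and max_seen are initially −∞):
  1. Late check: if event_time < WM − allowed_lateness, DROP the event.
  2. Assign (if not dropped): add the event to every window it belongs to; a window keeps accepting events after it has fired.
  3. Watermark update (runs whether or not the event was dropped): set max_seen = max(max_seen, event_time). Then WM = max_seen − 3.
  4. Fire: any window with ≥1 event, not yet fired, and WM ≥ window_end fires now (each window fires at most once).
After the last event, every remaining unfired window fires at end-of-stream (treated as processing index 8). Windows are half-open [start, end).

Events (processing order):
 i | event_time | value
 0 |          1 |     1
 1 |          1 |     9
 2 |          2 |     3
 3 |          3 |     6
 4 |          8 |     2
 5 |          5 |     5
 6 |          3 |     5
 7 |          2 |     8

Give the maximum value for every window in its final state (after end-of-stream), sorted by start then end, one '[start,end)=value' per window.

i=0 t=1 v=1: → [1,3),[0,2); WM=-2
i=1 t=1 v=9: → [1,3),[0,2); WM=-2
i=2 t=2 v=3: → [2,4),[1,3); WM=-1
i=3 t=3 v=6: → [3,5),[2,4); WM=0
i=4 t=8 v=2: → [8,10),[7,9); WM=5; [0,2) fires=9 [1,3) fires=9 [2,4) fires=6 [3,5) fires=6
i=5 t=5 v=5: → [5,7),[4,6); WM=5
i=6 t=3 v=5: DROP (t<5-0); WM=5
i=7 t=2 v=8: DROP (t<5-0); WM=5

[0,2)=9 [1,3)=9 [2,4)=6 [3,5)=6 [4,6)=5 [5,7)=5 [7,9)=2 [8,10)=2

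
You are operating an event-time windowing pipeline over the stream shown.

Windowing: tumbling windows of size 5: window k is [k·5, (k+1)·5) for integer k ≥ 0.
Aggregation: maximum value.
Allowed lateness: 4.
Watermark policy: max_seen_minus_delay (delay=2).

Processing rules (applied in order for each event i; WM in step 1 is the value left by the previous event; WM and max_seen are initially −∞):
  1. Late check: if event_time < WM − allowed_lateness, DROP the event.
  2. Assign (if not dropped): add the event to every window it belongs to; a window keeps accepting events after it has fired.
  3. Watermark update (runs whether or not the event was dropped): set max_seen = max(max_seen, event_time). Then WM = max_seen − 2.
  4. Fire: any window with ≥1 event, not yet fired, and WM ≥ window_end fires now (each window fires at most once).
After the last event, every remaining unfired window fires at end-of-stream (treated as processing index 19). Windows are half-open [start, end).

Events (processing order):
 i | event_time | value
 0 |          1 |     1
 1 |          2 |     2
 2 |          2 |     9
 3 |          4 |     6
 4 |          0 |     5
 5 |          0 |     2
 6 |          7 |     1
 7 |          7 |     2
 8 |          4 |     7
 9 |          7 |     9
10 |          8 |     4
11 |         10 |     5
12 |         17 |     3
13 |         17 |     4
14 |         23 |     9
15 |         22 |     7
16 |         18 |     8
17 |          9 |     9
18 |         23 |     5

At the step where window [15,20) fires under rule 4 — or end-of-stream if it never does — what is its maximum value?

4

i=0 t=1 v=1: → [0,5); WM=-1
i=1 t=2 v=2: → [0,5); WM=0
i=2 t=2 v=9: → [0,5); WM=0
i=3 t=4 v=6: → [0,5); WM=2
i=4 t=0 v=5: → [0,5); WM=2
i=5 t=0 v=2: → [0,5); WM=2
i=6 t=7 v=1: → [5,10); WM=5; [0,5) fires=9
i=7 t=7 v=2: → [5,10); WM=5
i=8 t=4 v=7: → [0,5); WM=5
i=9 t=7 v=9: → [5,10); WM=5
i=10 t=8 v=4: → [5,10); WM=6
i=11 t=10 v=5: → [10,15); WM=8
i=12 t=17 v=3: → [15,20); WM=15; [5,10) fires=9 [10,15) fires=5
i=13 t=17 v=4: → [15,20); WM=15
i=14 t=23 v=9: → [20,25); WM=21; [15,20) fires=4
i=15 t=22 v=7: → [20,25); WM=21
i=16 t=18 v=8: → [15,20); WM=21
i=17 t=9 v=9: DROP (t<21-4); WM=21
i=18 t=23 v=5: → [20,25); WM=21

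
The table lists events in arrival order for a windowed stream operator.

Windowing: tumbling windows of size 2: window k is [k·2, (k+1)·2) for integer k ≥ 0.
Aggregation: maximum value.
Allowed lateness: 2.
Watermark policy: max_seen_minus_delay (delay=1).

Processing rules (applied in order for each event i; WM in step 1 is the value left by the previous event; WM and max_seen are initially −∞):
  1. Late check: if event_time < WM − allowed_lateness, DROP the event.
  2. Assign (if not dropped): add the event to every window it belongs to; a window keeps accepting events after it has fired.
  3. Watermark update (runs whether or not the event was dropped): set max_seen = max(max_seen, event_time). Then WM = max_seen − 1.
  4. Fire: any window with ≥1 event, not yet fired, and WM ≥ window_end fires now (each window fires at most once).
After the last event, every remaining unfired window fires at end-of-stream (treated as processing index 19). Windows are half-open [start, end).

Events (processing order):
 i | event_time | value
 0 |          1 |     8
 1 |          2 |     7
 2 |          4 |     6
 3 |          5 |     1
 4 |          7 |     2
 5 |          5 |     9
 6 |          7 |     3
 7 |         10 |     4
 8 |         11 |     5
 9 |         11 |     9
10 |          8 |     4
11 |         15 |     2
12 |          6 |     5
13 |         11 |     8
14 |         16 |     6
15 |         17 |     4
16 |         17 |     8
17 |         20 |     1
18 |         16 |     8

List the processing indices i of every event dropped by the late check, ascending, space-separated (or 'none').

12 13 18

i=0 t=1 v=8: → [0,2); WM=0
i=1 t=2 v=7: → [2,4); WM=1
i=2 t=4 v=6: → [4,6); WM=3; [0,2) fires=8
i=3 t=5 v=1: → [4,6); WM=4; [2,4) fires=7
i=4 t=7 v=2: → [6,8); WM=6; [4,6) fires=6
i=5 t=5 v=9: → [4,6); WM=6
i=6 t=7 v=3: → [6,8); WM=6
i=7 t=10 v=4: → [10,12); WM=9; [6,8) fires=3
i=8 t=11 v=5: → [10,12); WM=10
i=9 t=11 v=9: → [10,12); WM=10
i=10 t=8 v=4: → [8,10); WM=10; [8,10) fires=4
i=11 t=15 v=2: → [14,16); WM=14; [10,12) fires=9
i=12 t=6 v=5: DROP (t<14-2); WM=14
i=13 t=11 v=8: DROP (t<14-2); WM=14
i=14 t=16 v=6: → [16,18); WM=15
i=15 t=17 v=4: → [16,18); WM=16; [14,16) fires=2
i=16 t=17 v=8: → [16,18); WM=16
i=17 t=20 v=1: → [20,22); WM=19; [16,18) fires=8
i=18 t=16 v=8: DROP (t<19-2); WM=19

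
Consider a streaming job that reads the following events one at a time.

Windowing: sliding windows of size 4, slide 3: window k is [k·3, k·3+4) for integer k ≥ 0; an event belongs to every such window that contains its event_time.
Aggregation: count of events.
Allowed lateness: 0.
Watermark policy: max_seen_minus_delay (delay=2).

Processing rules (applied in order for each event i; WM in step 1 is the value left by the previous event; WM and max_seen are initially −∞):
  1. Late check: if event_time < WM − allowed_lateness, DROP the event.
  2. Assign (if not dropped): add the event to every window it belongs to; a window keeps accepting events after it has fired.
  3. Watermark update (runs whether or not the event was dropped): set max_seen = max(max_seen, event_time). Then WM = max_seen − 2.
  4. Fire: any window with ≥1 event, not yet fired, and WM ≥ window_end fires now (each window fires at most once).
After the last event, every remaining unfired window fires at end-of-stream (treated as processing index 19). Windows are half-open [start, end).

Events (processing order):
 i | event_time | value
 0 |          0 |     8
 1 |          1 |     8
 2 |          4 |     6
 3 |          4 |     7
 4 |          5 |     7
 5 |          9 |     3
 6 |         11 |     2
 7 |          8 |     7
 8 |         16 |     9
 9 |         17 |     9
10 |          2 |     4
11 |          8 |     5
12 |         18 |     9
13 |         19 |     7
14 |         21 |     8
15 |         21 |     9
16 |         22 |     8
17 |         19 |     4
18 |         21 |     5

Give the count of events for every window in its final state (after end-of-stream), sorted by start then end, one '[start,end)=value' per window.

[0,4)=2 [3,7)=3 [6,10)=1 [9,13)=2 [15,19)=3 [18,22)=5 [21,25)=4

i=0 t=0 v=8: → [0,4); WM=-2
i=1 t=1 v=8: → [0,4); WM=-1
i=2 t=4 v=6: → [3,7); WM=2
i=3 t=4 v=7: → [3,7); WM=2
i=4 t=5 v=7: → [3,7); WM=3
i=5 t=9 v=3: → [9,13),[6,10); WM=7; [0,4) fires=2 [3,7) fires=3
i=6 t=11 v=2: → [9,13); WM=9
i=7 t=8 v=7: DROP (t<9-0); WM=9
i=8 t=16 v=9: → [15,19); WM=14; [6,10) fires=1 [9,13) fires=2
i=9 t=17 v=9: → [15,19); WM=15
i=10 t=2 v=4: DROP (t<15-0); WM=15
i=11 t=8 v=5: DROP (t<15-0); WM=15
i=12 t=18 v=9: → [18,22),[15,19); WM=16
i=13 t=19 v=7: → [18,22); WM=17
i=14 t=21 v=8: → [21,25),[18,22); WM=19; [15,19) fires=3
i=15 t=21 v=9: → [21,25),[18,22); WM=19
i=16 t=22 v=8: → [21,25); WM=20
i=17 t=19 v=4: DROP (t<20-0); WM=20
i=18 t=21 v=5: → [21,25),[18,22); WM=20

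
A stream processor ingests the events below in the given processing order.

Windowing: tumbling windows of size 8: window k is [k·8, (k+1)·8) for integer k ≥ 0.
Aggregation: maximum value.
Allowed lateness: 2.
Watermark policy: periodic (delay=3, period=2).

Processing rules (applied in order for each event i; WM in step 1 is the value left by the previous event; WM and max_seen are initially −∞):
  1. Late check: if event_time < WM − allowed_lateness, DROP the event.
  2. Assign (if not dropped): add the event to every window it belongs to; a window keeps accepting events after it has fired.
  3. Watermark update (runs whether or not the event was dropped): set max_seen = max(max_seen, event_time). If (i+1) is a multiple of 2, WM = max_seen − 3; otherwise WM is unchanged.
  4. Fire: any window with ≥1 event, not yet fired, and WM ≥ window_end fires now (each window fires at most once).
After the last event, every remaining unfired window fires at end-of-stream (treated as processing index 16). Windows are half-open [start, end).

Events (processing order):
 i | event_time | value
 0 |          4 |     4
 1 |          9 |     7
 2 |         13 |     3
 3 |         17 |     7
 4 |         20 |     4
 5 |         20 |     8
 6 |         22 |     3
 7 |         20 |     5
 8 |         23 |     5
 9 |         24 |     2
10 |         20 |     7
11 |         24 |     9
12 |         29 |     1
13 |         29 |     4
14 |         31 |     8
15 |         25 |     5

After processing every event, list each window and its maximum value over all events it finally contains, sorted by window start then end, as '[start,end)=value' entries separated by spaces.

[0,8)=4 [8,16)=7 [16,24)=8 [24,32)=9

i=0 t=4 v=4: → [0,8); WM=−∞
i=1 t=9 v=7: → [8,16); WM=6
i=2 t=13 v=3: → [8,16); WM=6
i=3 t=17 v=7: → [16,24); WM=14; [0,8) fires=4
i=4 t=20 v=4: → [16,24); WM=14
i=5 t=20 v=8: → [16,24); WM=17; [8,16) fires=7
i=6 t=22 v=3: → [16,24); WM=17
i=7 t=20 v=5: → [16,24); WM=19
i=8 t=23 v=5: → [16,24); WM=19
i=9 t=24 v=2: → [24,32); WM=21
i=10 t=20 v=7: → [16,24); WM=21
i=11 t=24 v=9: → [24,32); WM=21
i=12 t=29 v=1: → [24,32); WM=21
i=13 t=29 v=4: → [24,32); WM=26; [16,24) fires=8
i=14 t=31 v=8: → [24,32); WM=26
i=15 t=25 v=5: → [24,32); WM=28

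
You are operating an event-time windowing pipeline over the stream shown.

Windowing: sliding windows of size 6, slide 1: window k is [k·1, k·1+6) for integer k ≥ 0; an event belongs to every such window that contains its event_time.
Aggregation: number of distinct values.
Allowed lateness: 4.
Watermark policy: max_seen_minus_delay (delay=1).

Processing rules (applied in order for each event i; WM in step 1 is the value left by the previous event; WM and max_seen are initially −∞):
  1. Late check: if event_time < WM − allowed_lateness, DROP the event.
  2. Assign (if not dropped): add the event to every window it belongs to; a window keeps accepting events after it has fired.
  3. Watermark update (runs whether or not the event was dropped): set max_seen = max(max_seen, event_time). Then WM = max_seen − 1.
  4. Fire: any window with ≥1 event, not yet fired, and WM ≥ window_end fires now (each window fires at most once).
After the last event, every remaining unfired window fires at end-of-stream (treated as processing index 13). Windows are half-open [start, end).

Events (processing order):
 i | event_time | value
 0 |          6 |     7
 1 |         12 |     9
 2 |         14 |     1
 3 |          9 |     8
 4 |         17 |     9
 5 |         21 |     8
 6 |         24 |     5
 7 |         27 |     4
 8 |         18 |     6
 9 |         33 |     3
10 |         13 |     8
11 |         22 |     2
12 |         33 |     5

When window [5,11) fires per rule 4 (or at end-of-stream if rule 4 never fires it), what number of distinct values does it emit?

1

i=0 t=6 v=7: → [6,12),[5,11),[4,10),[3,9),[2,8),[1,7); WM=5
i=1 t=12 v=9: → [12,18),[11,17),[10,16),[9,15),[8,14),[7,13); WM=11; [1,7) fires=1 [2,8) fires=1 [3,9) fires=1 [4,10) fires=1 [5,11) fires=1
i=2 t=14 v=1: → [14,20),[13,19),[12,18),[11,17),[10,16),[9,15); WM=13; [6,12) fires=1 [7,13) fires=1
i=3 t=9 v=8: → [9,15),[8,14),[7,13),[6,12),[5,11),[4,10); WM=13
i=4 t=17 v=9: → [17,23),[16,22),[15,21),[14,20),[13,19),[12,18); WM=16; [8,14) fires=2 [9,15) fires=3 [10,16) fires=2
i=5 t=21 v=8: → [21,27),[20,26),[19,25),[18,24),[17,23),[16,22); WM=20; [11,17) fires=2 [12,18) fires=2 [13,19) fires=2 [14,20) fires=2
i=6 t=24 v=5: → [24,30),[23,29),[22,28),[21,27),[20,26),[19,25); WM=23; [15,21) fires=1 [16,22) fires=2 [17,23) fires=2
i=7 t=27 v=4: → [27,33),[26,32),[25,31),[24,30),[23,29),[22,28); WM=26; [18,24) fires=1 [19,25) fires=2 [20,26) fires=2
i=8 t=18 v=6: DROP (t<26-4); WM=26
i=9 t=33 v=3: → [33,39),[32,38),[31,37),[30,36),[29,35),[28,34); WM=32; [21,27) fires=2 [22,28) fires=2 [23,29) fires=2 [24,30) fires=2 [25,31) fires=1 [26,32) fires=1
i=10 t=13 v=8: DROP (t<32-4); WM=32
i=11 t=22 v=2: DROP (t<32-4); WM=32
i=12 t=33 v=5: → [33,39),[32,38),[31,37),[30,36),[29,35),[28,34); WM=32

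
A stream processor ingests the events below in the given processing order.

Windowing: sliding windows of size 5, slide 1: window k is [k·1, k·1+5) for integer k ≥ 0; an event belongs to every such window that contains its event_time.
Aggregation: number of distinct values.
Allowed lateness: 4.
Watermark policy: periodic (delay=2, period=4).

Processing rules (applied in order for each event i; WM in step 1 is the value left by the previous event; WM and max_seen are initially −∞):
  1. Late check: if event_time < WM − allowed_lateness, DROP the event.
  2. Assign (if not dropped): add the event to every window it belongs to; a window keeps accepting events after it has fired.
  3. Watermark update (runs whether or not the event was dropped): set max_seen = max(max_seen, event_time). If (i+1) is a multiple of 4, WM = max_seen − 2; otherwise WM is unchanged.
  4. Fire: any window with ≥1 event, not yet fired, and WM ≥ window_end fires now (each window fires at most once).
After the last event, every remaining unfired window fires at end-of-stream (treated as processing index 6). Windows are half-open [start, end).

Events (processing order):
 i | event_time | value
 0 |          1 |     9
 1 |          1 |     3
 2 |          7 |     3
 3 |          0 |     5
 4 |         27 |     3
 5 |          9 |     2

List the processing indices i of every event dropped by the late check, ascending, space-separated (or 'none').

i=0 t=1 v=9: → [1,6),[0,5); WM=−∞
i=1 t=1 v=3: → [1,6),[0,5); WM=−∞
i=2 t=7 v=3: → [7,12),[6,11),[5,10),[4,9),[3,8); WM=−∞
i=3 t=0 v=5: → [0,5); WM=5; [0,5) fires=3
i=4 t=27 v=3: → [27,32),[26,31),[25,30),[24,29),[23,28); WM=5
i=5 t=9 v=2: → [9,14),[8,13),[7,12),[6,11),[5,10); WM=5

none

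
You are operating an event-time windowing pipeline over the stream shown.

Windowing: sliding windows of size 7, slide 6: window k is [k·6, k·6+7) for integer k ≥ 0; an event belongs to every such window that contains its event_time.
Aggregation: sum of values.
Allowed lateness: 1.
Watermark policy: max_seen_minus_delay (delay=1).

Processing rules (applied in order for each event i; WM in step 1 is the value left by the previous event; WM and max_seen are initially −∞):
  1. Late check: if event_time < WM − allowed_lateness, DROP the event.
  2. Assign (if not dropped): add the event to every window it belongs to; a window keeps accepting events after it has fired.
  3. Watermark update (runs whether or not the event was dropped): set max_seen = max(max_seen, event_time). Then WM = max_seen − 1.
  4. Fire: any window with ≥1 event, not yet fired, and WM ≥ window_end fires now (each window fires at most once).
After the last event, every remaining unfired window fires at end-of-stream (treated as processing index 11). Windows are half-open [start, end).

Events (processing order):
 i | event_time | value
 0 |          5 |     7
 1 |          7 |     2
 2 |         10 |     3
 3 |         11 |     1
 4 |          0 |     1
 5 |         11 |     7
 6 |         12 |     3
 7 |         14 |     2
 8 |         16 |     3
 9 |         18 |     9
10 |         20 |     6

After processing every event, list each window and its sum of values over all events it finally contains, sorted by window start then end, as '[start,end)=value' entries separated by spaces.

i=0 t=5 v=7: → [0,7); WM=4
i=1 t=7 v=2: → [6,13); WM=6
i=2 t=10 v=3: → [6,13); WM=9; [0,7) fires=7
i=3 t=11 v=1: → [6,13); WM=10
i=4 t=0 v=1: DROP (t<10-1); WM=10
i=5 t=11 v=7: → [6,13); WM=10
i=6 t=12 v=3: → [12,19),[6,13); WM=11
i=7 t=14 v=2: → [12,19); WM=13; [6,13) fires=16
i=8 t=16 v=3: → [12,19); WM=15
i=9 t=18 v=9: → [18,25),[12,19); WM=17
i=10 t=20 v=6: → [18,25); WM=19; [12,19) fires=17

[0,7)=7 [6,13)=16 [12,19)=17 [18,25)=15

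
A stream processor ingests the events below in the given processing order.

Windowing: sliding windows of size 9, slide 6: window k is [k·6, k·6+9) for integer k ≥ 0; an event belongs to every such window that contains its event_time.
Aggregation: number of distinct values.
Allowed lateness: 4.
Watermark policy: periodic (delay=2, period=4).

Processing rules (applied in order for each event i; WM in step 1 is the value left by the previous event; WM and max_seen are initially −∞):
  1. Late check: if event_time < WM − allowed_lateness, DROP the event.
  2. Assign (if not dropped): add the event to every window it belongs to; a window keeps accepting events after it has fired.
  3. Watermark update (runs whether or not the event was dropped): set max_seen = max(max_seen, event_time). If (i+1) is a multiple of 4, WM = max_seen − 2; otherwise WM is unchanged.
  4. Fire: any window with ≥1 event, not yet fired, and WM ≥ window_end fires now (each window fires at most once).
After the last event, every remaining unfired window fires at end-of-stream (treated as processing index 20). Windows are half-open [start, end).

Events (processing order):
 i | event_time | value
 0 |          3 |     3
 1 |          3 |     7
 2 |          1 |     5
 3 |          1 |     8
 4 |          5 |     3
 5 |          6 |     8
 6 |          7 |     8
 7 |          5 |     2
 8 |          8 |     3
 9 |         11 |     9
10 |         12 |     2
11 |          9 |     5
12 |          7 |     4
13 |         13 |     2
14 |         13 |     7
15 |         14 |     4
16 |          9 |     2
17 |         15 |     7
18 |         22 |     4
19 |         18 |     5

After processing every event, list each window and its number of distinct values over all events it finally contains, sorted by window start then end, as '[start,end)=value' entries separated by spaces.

i=0 t=3 v=3: → [0,9); WM=−∞
i=1 t=3 v=7: → [0,9); WM=−∞
i=2 t=1 v=5: → [0,9); WM=−∞
i=3 t=1 v=8: → [0,9); WM=1
i=4 t=5 v=3: → [0,9); WM=1
i=5 t=6 v=8: → [6,15),[0,9); WM=1
i=6 t=7 v=8: → [6,15),[0,9); WM=1
i=7 t=5 v=2: → [0,9); WM=5
i=8 t=8 v=3: → [6,15),[0,9); WM=5
i=9 t=11 v=9: → [6,15); WM=5
i=10 t=12 v=2: → [12,21),[6,15); WM=5
i=11 t=9 v=5: → [6,15); WM=10; [0,9) fires=5
i=12 t=7 v=4: → [6,15),[0,9); WM=10
i=13 t=13 v=2: → [12,21),[6,15); WM=10
i=14 t=13 v=7: → [12,21),[6,15); WM=10
i=15 t=14 v=4: → [12,21),[6,15); WM=12
i=16 t=9 v=2: → [6,15); WM=12
i=17 t=15 v=7: → [12,21); WM=12
i=18 t=22 v=4: → [18,27); WM=12
i=19 t=18 v=5: → [18,27),[12,21); WM=20; [6,15) fires=7

[0,9)=6 [6,15)=7 [12,21)=4 [18,27)=2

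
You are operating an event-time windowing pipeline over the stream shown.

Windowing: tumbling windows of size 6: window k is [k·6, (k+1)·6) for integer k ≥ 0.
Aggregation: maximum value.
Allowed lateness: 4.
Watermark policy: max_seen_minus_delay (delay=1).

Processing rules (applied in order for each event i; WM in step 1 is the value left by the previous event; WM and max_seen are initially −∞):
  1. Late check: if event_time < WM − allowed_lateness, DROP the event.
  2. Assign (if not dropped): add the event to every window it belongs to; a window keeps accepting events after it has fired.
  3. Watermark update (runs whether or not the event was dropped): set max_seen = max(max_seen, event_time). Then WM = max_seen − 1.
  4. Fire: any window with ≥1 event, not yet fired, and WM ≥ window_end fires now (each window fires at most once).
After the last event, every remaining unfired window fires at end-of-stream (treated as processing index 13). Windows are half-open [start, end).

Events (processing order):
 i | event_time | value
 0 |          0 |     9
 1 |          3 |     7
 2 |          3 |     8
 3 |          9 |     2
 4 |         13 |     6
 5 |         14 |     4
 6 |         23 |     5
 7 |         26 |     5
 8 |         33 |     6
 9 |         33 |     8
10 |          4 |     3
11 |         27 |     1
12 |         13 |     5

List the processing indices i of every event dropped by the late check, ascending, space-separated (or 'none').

i=0 t=0 v=9: → [0,6); WM=-1
i=1 t=3 v=7: → [0,6); WM=2
i=2 t=3 v=8: → [0,6); WM=2
i=3 t=9 v=2: → [6,12); WM=8; [0,6) fires=9
i=4 t=13 v=6: → [12,18); WM=12; [6,12) fires=2
i=5 t=14 v=4: → [12,18); WM=13
i=6 t=23 v=5: → [18,24); WM=22; [12,18) fires=6
i=7 t=26 v=5: → [24,30); WM=25; [18,24) fires=5
i=8 t=33 v=6: → [30,36); WM=32; [24,30) fires=5
i=9 t=33 v=8: → [30,36); WM=32
i=10 t=4 v=3: DROP (t<32-4); WM=32
i=11 t=27 v=1: DROP (t<32-4); WM=32
i=12 t=13 v=5: DROP (t<32-4); WM=32

10 11 12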